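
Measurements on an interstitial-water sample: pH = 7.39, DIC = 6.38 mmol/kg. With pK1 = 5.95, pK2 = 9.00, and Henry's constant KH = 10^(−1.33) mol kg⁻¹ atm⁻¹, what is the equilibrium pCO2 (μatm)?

α₀ = 1 / (1 + K1/[H⁺] + K1K2/[H⁺]²) = 1 / (1 + 10^+1.44 + 10^-0.17)
   = 1 / (1 + 27.542 + 0.67608) = 1/29.218 = 0.03423
[CO2*] = α₀ × DIC = 0.03423 × 6.38 = 0.2184 mmol/kg
pCO2 = [CO2*]/KH = 2.184×10^-4 / 4.677×10^-2 = 4670 μatm

pCO2 = 4670 μatm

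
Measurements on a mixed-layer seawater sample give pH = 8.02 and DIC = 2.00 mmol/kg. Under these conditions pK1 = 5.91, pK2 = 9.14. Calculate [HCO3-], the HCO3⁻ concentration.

α₁ = 1 / (1 + [H⁺]/K1 + K2/[H⁺]) = 1 / (1 + 10^-2.11 + 10^-1.12)
   = 1 / (1 + 0.0077625 + 0.075858) = 1/1.0836 = 0.9228
[HCO3⁻] = α₁ × DIC = 0.9228 × 2.00 = 1.85 mmol/kg

[HCO3⁻] = 1.85 mmol/kg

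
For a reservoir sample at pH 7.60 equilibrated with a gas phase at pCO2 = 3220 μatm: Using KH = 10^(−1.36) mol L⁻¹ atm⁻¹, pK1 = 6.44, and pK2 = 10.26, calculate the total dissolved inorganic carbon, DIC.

[CO2*] = KH · pCO2 = 10^(−1.36) × 3220×10^-6 = 1.406×10^-4 mol/L
α₀ = 1/(1 + K1/[H⁺] + K1K2/[H⁺]²) = 1/(1 + 10^+1.16 + 10^-1.50) = 0.06457
DIC = [CO2*]/α₀ = 1.406×10^-4 / 0.06457 = 2.18 mmol/L

DIC = 2.18 mmol/L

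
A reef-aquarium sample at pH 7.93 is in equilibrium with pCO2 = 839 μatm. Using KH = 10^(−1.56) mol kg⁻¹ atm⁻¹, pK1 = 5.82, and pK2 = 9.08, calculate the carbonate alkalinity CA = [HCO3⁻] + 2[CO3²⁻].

[CO2*] = KH · pCO2 = 10^(−1.56) × 839×10^-6 = 2.311×10^-5 mol/kg
α₀ = 1/(1 + K1/[H⁺] + K1K2/[H⁺]²) = 1/(1 + 10^+2.11 + 10^+0.96) = 0.007197
DIC = [CO2*]/α₀ = 2.311×10^-5 / 0.007197 = 3.211 mmol/kg
CA = (α₁ + 2α₂)·DIC = (0.9272 + 2×0.06564) × 3.211 = 3.40 mmol/kg

CA = 3.40 mmol/kg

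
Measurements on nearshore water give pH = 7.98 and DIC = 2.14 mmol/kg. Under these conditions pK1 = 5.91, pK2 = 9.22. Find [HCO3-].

α₁ = 1 / (1 + [H⁺]/K1 + K2/[H⁺]) = 1 / (1 + 10^-2.07 + 10^-1.24)
   = 1 / (1 + 0.0085114 + 0.057544) = 1/1.0661 = 0.9380
[HCO3⁻] = α₁ × DIC = 0.9380 × 2.14 = 2.01 mmol/kg

[HCO3⁻] = 2.01 mmol/kg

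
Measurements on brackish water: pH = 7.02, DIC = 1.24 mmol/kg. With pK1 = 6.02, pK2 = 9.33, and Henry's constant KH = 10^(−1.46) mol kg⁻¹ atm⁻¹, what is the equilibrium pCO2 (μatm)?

pCO2 = 3240 μatm

α₀ = 1 / (1 + K1/[H⁺] + K1K2/[H⁺]²) = 1 / (1 + 10^+1.00 + 10^-1.31)
   = 1 / (1 + 10.000 + 0.048978) = 1/11.049 = 0.09051
[CO2*] = α₀ × DIC = 0.09051 × 1.24 = 0.1122 mmol/kg
pCO2 = [CO2*]/KH = 1.122×10^-4 / 3.467×10^-2 = 3240 μatm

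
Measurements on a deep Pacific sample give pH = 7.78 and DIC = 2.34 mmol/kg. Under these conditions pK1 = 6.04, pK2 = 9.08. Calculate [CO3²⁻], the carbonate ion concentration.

α₂ = 1 / (1 + [H⁺]/K2 + [H⁺]²/(K1K2)) = 1 / (1 + 10^+1.30 + 10^-0.44)
   = 1 / (1 + 19.953 + 0.36308) = 1/21.316 = 0.04691
[CO3²⁻] = α₂ × DIC = 0.04691 × 2.34 = 0.110 mmol/kg

[CO3²⁻] = 0.110 mmol/kg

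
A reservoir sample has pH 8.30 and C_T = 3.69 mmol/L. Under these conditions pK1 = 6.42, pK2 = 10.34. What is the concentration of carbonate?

α₂ = 1 / (1 + [H⁺]/K2 + [H⁺]²/(K1K2)) = 1 / (1 + 10^+2.04 + 10^+0.16)
   = 1 / (1 + 109.65 + 1.4454) = 1/112.09 = 0.008921
[CO3²⁻] = α₂ × DIC = 0.008921 × 3.69 = 0.0329 mmol/L

[CO3²⁻] = 0.0329 mmol/L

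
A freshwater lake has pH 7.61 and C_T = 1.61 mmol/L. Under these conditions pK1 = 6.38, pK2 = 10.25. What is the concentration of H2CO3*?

α₀ = 1 / (1 + K1/[H⁺] + K1K2/[H⁺]²) = 1 / (1 + 10^+1.23 + 10^-1.41)
   = 1 / (1 + 16.982 + 0.038905) = 1/18.021 = 0.05549
[CO2*] = α₀ × DIC = 0.05549 × 1.61 = 0.0893 mmol/L

[CO2*] = 0.0893 mmol/L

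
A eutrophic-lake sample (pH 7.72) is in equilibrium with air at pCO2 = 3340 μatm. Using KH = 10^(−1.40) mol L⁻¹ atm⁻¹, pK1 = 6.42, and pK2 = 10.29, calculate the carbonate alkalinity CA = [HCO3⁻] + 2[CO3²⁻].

[CO2*] = KH · pCO2 = 10^(−1.40) × 3340×10^-6 = 1.330×10^-4 mol/L
α₀ = 1/(1 + K1/[H⁺] + K1K2/[H⁺]²) = 1/(1 + 10^+1.30 + 10^-1.27) = 0.04760
DIC = [CO2*]/α₀ = 1.330×10^-4 / 0.04760 = 2.793 mmol/L
CA = (α₁ + 2α₂)·DIC = (0.9498 + 2×0.002557) × 2.793 = 2.67 mmol/L

CA = 2.67 mmol/L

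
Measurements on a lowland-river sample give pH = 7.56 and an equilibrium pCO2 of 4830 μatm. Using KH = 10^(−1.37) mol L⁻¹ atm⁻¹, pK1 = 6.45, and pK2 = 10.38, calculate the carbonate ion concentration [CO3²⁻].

[CO3²⁻] = 4.02 μmol/L

[CO2*] = KH · pCO2 = 10^(−1.37) × 4830×10^-6 = 2.060×10^-4 mol/L
α₀ = 1/(1 + K1/[H⁺] + K1K2/[H⁺]²) = 1/(1 + 10^+1.11 + 10^-1.71) = 0.07193
DIC = [CO2*]/α₀ = 2.060×10^-4 / 0.07193 = 2.864 mmol/L
[CO3²⁻] = α₂·DIC; α₂ = 0.001403, so [CO3²⁻] = 0.001403 × 2.864 = 0.00402 mmol/L = 4.02 μmol/L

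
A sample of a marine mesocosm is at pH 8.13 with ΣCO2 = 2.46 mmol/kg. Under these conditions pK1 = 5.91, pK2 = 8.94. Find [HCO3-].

[HCO3⁻] = 2.12 mmol/kg

α₁ = 1 / (1 + [H⁺]/K1 + K2/[H⁺]) = 1 / (1 + 10^-2.22 + 10^-0.81)
   = 1 / (1 + 0.0060256 + 0.15488) = 1/1.1609 = 0.8614
[HCO3⁻] = α₁ × DIC = 0.8614 × 2.46 = 2.12 mmol/kg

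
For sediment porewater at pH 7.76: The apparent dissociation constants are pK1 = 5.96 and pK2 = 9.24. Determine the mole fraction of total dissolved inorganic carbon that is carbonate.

α₂ = 0.0316

α₂ = 1 / (1 + [H⁺]/K2 + [H⁺]²/(K1K2)) = 1 / (1 + 10^+1.48 + 10^-0.32)
   = 1 / (1 + 30.200 + 0.47863) = 1/31.678 = 0.03157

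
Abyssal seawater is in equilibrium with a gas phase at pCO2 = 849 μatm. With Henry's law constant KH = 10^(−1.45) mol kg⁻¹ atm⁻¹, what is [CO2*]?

KH = 10^(−1.45) = 3.548×10^-2 mol kg⁻¹ atm⁻¹
[CO2*] = KH · pCO2 = 3.548×10^-2 × 849×10^-6 atm = 3.01×10^-5 mol/kg

[CO2*] = 30.1 μmol/kg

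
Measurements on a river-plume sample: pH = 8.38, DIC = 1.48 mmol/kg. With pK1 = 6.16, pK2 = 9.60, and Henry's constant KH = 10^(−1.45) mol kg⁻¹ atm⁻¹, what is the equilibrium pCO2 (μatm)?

α₀ = 1 / (1 + K1/[H⁺] + K1K2/[H⁺]²) = 1 / (1 + 10^+2.22 + 10^+1.00)
   = 1 / (1 + 165.96 + 10.000) = 1/176.96 = 0.005651
[CO2*] = α₀ × DIC = 0.005651 × 1.48 = 0.008364 mmol/kg = 8.364 μmol/kg
pCO2 = [CO2*]/KH = 8.364×10^-6 / 3.548×10^-2 = 236 μatm

pCO2 = 236 μatm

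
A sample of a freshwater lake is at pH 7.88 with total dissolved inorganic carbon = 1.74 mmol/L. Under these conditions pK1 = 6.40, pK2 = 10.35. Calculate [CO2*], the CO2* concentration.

α₀ = 1 / (1 + K1/[H⁺] + K1K2/[H⁺]²) = 1 / (1 + 10^+1.48 + 10^-0.99)
   = 1 / (1 + 30.200 + 0.10233) = 1/31.302 = 0.03195
[CO2*] = α₀ × DIC = 0.03195 × 1.74 = 0.0556 mmol/L

[CO2*] = 0.0556 mmol/L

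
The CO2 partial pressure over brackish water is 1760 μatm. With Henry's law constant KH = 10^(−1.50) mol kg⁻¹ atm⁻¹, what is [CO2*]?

[CO2*] = 55.7 μmol/kg

KH = 10^(−1.50) = 3.162×10^-2 mol kg⁻¹ atm⁻¹
[CO2*] = KH · pCO2 = 3.162×10^-2 × 1760×10^-6 atm = 5.57×10^-5 mol/kg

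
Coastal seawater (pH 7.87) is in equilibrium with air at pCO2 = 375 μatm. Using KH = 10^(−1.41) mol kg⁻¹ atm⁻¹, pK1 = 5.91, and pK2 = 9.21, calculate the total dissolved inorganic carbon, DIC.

DIC = 1.41 mmol/kg

[CO2*] = KH · pCO2 = 10^(−1.41) × 375×10^-6 = 1.459×10^-5 mol/kg
α₀ = 1/(1 + K1/[H⁺] + K1K2/[H⁺]²) = 1/(1 + 10^+1.96 + 10^+0.62) = 0.01038
DIC = [CO2*]/α₀ = 1.459×10^-5 / 0.01038 = 1.41 mmol/kg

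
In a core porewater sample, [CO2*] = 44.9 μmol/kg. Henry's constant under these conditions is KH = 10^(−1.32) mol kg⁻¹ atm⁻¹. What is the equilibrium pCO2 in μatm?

KH = 10^(−1.32) = 4.786×10^-2 mol kg⁻¹ atm⁻¹
pCO2 = [CO2*]/KH = 44.9×10^-6 / 4.786×10^-2 = 9.38×10^-4 atm = 938 μatm

pCO2 = 938 μatm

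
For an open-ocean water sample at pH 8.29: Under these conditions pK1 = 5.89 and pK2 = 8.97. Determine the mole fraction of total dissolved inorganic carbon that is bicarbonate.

α₁ = 1 / (1 + [H⁺]/K1 + K2/[H⁺]) = 1 / (1 + 10^-2.40 + 10^-0.68)
   = 1 / (1 + 0.0039811 + 0.20893) = 1/1.2129 = 0.8245

α₁ = 0.824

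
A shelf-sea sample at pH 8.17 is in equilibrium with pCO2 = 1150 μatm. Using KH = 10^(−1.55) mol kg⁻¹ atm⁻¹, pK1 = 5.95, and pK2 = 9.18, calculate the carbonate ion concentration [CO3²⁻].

[CO3²⁻] = 0.526 mmol/kg

[CO2*] = KH · pCO2 = 10^(−1.55) × 1150×10^-6 = 3.241×10^-5 mol/kg
α₀ = 1/(1 + K1/[H⁺] + K1K2/[H⁺]²) = 1/(1 + 10^+2.22 + 10^+1.21) = 0.005459
DIC = [CO2*]/α₀ = 3.241×10^-5 / 0.005459 = 5.937 mmol/kg
[CO3²⁻] = α₂·DIC; α₂ = 0.08854, so [CO3²⁻] = 0.08854 × 5.937 = 0.526 mmol/kg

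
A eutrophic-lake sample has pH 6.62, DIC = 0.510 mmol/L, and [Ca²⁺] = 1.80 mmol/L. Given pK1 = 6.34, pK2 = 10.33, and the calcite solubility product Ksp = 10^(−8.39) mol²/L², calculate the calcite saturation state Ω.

Ω = 0.0288

α₂ = 1 / (1 + [H⁺]/K2 + [H⁺]²/(K1K2)) = 1 / (1 + 10^+3.71 + 10^+3.43)
   = 1 / (1 + 5128.6 + 2691.5) = 1/7821.1 = 0.0001279
[CO3²⁻] = α₂ × DIC = 0.0001279 × 0.510 = 6.521×10^-5 mmol/L = 0.06521 μmol/L
Ksp = 10^(−8.39) = 4.074×10^-9
Ω = [Ca²⁺][CO3²⁻]/Ksp = (1.80×10^-3)(6.521×10^-8) / 4.074×10^-9 = 0.0288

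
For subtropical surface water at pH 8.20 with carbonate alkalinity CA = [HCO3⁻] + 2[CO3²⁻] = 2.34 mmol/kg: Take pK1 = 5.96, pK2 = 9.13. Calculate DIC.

CA = [HCO3⁻] + 2[CO3²⁻] = (α₁ + 2α₂)·DIC
At pH 8.20: [H⁺]/K1 = 10^-2.24 = 0.0057544, K2/[H⁺] = 10^-0.93 = 0.11749
α₁ = 1/(1 + 0.0057544 + 0.11749) = 1/1.1232 = 0.8903; α₂ = α₁·K2/[H⁺] = 0.1046
α₁ + 2α₂ = 1.0995
DIC = CA / (α₁ + 2α₂) = 2.34 / 1.0995 = 2.13 mmol/kg

DIC = 2.13 mmol/kg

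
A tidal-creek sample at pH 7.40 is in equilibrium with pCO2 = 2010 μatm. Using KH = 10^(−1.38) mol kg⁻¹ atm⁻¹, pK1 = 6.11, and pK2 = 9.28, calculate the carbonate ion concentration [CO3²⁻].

[CO2*] = KH · pCO2 = 10^(−1.38) × 2010×10^-6 = 8.379×10^-5 mol/kg
α₀ = 1/(1 + K1/[H⁺] + K1K2/[H⁺]²) = 1/(1 + 10^+1.29 + 10^-0.59) = 0.04818
DIC = [CO2*]/α₀ = 8.379×10^-5 / 0.04818 = 1.739 mmol/kg
[CO3²⁻] = α₂·DIC; α₂ = 0.01238, so [CO3²⁻] = 0.01238 × 1.739 = 0.0215 mmol/kg

[CO3²⁻] = 0.0215 mmol/kg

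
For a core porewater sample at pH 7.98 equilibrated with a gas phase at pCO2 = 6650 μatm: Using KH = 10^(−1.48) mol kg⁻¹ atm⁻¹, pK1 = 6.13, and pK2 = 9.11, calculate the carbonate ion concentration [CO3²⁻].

[CO2*] = KH · pCO2 = 10^(−1.48) × 6650×10^-6 = 2.202×10^-4 mol/kg
α₀ = 1/(1 + K1/[H⁺] + K1K2/[H⁺]²) = 1/(1 + 10^+1.85 + 10^+0.72) = 0.01298
DIC = [CO2*]/α₀ = 2.202×10^-4 / 0.01298 = 16.96 mmol/kg
[CO3²⁻] = α₂·DIC; α₂ = 0.06812, so [CO3²⁻] = 0.06812 × 16.96 = 1.16 mmol/kg

[CO3²⁻] = 1.16 mmol/kg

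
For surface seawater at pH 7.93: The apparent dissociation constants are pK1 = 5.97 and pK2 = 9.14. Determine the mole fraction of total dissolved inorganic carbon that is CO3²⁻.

α₂ = 1 / (1 + [H⁺]/K2 + [H⁺]²/(K1K2)) = 1 / (1 + 10^+1.21 + 10^-0.75)
   = 1 / (1 + 16.218 + 0.17783) = 1/17.396 = 0.05748

α₂ = 0.0575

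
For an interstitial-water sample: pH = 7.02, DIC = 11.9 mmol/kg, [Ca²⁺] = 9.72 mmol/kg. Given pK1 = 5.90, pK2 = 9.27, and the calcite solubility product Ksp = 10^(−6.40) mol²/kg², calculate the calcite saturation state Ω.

α₂ = 1 / (1 + [H⁺]/K2 + [H⁺]²/(K1K2)) = 1 / (1 + 10^+2.25 + 10^+1.13)
   = 1 / (1 + 177.83 + 13.490) = 1/192.32 = 0.005200
[CO3²⁻] = α₂ × DIC = 0.005200 × 11.9 = 0.06188 mmol/kg
Ksp = 10^(−6.40) = 3.981×10^-7
Ω = [Ca²⁺][CO3²⁻]/Ksp = (9.72×10^-3)(6.188×10^-5) / 3.981×10^-7 = 1.51

Ω = 1.51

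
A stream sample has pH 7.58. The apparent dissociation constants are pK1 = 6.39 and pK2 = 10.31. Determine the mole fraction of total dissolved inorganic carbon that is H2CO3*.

α₀ = 0.0605

α₀ = 1 / (1 + K1/[H⁺] + K1K2/[H⁺]²) = 1 / (1 + 10^+1.19 + 10^-1.54)
   = 1 / (1 + 15.488 + 0.028840) = 1/16.517 = 0.06054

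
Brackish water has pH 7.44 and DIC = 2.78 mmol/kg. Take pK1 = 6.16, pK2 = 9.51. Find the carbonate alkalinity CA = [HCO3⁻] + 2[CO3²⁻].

CA = [HCO3⁻] + 2[CO3²⁻] = (α₁ + 2α₂)·DIC
At pH 7.44: [H⁺]/K1 = 10^-1.28 = 0.052481, K2/[H⁺] = 10^-2.07 = 0.0085114
α₁ = 1/(1 + 0.052481 + 0.0085114) = 1/1.0610 = 0.9425; α₂ = α₁·K2/[H⁺] = 0.008022
α₁ + 2α₂ = 0.9586
CA = 0.9586 × 2.78 = 2.66 mmol/kg

CA = 2.66 mmol/kg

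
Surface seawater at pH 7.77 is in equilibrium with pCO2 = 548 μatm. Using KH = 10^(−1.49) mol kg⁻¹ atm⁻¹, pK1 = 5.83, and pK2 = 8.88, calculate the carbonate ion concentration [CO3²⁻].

[CO2*] = KH · pCO2 = 10^(−1.49) × 548×10^-6 = 1.773×10^-5 mol/kg
α₀ = 1/(1 + K1/[H⁺] + K1K2/[H⁺]²) = 1/(1 + 10^+1.94 + 10^+0.83) = 0.01054
DIC = [CO2*]/α₀ = 1.773×10^-5 / 0.01054 = 1.682 mmol/kg
[CO3²⁻] = α₂·DIC; α₂ = 0.07127, so [CO3²⁻] = 0.07127 × 1.682 = 0.120 mmol/kg

[CO3²⁻] = 0.120 mmol/kg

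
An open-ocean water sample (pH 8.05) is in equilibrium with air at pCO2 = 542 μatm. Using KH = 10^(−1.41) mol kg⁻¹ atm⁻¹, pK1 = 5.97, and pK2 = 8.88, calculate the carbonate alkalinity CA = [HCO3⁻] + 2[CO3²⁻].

[CO2*] = KH · pCO2 = 10^(−1.41) × 542×10^-6 = 2.109×10^-5 mol/kg
α₀ = 1/(1 + K1/[H⁺] + K1K2/[H⁺]²) = 1/(1 + 10^+2.08 + 10^+1.25) = 0.007194
DIC = [CO2*]/α₀ = 2.109×10^-5 / 0.007194 = 2.931 mmol/kg
CA = (α₁ + 2α₂)·DIC = (0.8649 + 2×0.1279) × 2.931 = 3.29 mmol/kg

CA = 3.29 mmol/kg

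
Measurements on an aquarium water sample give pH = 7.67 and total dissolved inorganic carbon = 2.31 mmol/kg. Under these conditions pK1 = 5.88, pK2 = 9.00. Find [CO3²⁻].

[CO3²⁻] = 0.102 mmol/kg

α₂ = 1 / (1 + [H⁺]/K2 + [H⁺]²/(K1K2)) = 1 / (1 + 10^+1.33 + 10^-0.46)
   = 1 / (1 + 21.380 + 0.34674) = 1/22.726 = 0.04400
[CO3²⁻] = α₂ × DIC = 0.04400 × 2.31 = 0.102 mmol/kg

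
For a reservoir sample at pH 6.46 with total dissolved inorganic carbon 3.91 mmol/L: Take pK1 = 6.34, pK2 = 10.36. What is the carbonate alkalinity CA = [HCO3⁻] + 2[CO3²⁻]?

CA = 2.22 mmol/L

CA = [HCO3⁻] + 2[CO3²⁻] = (α₁ + 2α₂)·DIC
At pH 6.46: [H⁺]/K1 = 10^-0.12 = 0.75858, K2/[H⁺] = 10^-3.90 = 0.00012589
α₁ = 1/(1 + 0.75858 + 0.00012589) = 1/1.7587 = 0.5686; α₂ = α₁·K2/[H⁺] = 7.158×10^-5
α₁ + 2α₂ = 0.5687
CA = 0.5687 × 3.91 = 2.22 mmol/L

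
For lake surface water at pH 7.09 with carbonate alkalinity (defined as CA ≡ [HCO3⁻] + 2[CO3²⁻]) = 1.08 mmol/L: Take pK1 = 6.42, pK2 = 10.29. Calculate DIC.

DIC = 1.31 mmol/L

CA = [HCO3⁻] + 2[CO3²⁻] = (α₁ + 2α₂)·DIC
At pH 7.09: [H⁺]/K1 = 10^-0.67 = 0.21380, K2/[H⁺] = 10^-3.20 = 0.00063096
α₁ = 1/(1 + 0.21380 + 0.00063096) = 1/1.2144 = 0.8234; α₂ = α₁·K2/[H⁺] = 0.0005196
α₁ + 2α₂ = 0.8245
DIC = CA / (α₁ + 2α₂) = 1.08 / 0.8245 = 1.31 mmol/L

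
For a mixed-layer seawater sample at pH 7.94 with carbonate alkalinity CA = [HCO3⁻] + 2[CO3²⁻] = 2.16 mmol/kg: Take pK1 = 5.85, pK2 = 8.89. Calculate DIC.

DIC = 1.98 mmol/kg

CA = [HCO3⁻] + 2[CO3²⁻] = (α₁ + 2α₂)·DIC
At pH 7.94: [H⁺]/K1 = 10^-2.09 = 0.0081283, K2/[H⁺] = 10^-0.95 = 0.11220
α₁ = 1/(1 + 0.0081283 + 0.11220) = 1/1.1203 = 0.8926; α₂ = α₁·K2/[H⁺] = 0.1002
α₁ + 2α₂ = 1.0929
DIC = CA / (α₁ + 2α₂) = 2.16 / 1.0929 = 1.98 mmol/kg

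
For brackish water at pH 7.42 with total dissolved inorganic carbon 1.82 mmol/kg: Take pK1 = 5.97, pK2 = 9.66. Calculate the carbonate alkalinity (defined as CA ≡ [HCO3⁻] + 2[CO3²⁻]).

CA = [HCO3⁻] + 2[CO3²⁻] = (α₁ + 2α₂)·DIC
At pH 7.42: [H⁺]/K1 = 10^-1.45 = 0.035481, K2/[H⁺] = 10^-2.24 = 0.0057544
α₁ = 1/(1 + 0.035481 + 0.0057544) = 1/1.0412 = 0.9604; α₂ = α₁·K2/[H⁺] = 0.005527
α₁ + 2α₂ = 0.9715
CA = 0.9715 × 1.82 = 1.77 mmol/kg

CA = 1.77 mmol/kg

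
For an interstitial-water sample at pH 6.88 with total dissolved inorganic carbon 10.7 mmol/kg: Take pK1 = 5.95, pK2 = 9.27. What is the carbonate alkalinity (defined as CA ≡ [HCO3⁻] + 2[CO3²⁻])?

CA = 9.62 mmol/kg

CA = [HCO3⁻] + 2[CO3²⁻] = (α₁ + 2α₂)·DIC
At pH 6.88: [H⁺]/K1 = 10^-0.93 = 0.11749, K2/[H⁺] = 10^-2.39 = 0.0040738
α₁ = 1/(1 + 0.11749 + 0.0040738) = 1/1.1216 = 0.8916; α₂ = α₁·K2/[H⁺] = 0.003632
α₁ + 2α₂ = 0.8989
CA = 0.8989 × 10.7 = 9.62 mmol/kg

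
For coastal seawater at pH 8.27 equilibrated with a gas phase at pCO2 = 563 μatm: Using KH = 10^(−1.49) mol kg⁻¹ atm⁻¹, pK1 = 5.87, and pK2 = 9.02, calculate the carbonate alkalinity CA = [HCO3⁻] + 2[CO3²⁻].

CA = 6.20 mmol/kg

[CO2*] = KH · pCO2 = 10^(−1.49) × 563×10^-6 = 1.822×10^-5 mol/kg
α₀ = 1/(1 + K1/[H⁺] + K1K2/[H⁺]²) = 1/(1 + 10^+2.40 + 10^+1.65) = 0.003369
DIC = [CO2*]/α₀ = 1.822×10^-5 / 0.003369 = 5.408 mmol/kg
CA = (α₁ + 2α₂)·DIC = (0.8462 + 2×0.1505) × 5.408 = 6.20 mmol/kg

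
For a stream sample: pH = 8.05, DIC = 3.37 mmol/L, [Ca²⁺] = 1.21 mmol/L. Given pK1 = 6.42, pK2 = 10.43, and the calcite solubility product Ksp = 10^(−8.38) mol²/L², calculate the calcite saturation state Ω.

α₂ = 1 / (1 + [H⁺]/K2 + [H⁺]²/(K1K2)) = 1 / (1 + 10^+2.38 + 10^+0.75)
   = 1 / (1 + 239.88 + 5.6234) = 1/246.51 = 0.004057
[CO3²⁻] = α₂ × DIC = 0.004057 × 3.37 = 0.01367 mmol/L = 13.67 μmol/L
Ksp = 10^(−8.38) = 4.169×10^-9
Ω = [Ca²⁺][CO3²⁻]/Ksp = (1.21×10^-3)(1.367×10^-5) / 4.169×10^-9 = 3.97

Ω = 3.97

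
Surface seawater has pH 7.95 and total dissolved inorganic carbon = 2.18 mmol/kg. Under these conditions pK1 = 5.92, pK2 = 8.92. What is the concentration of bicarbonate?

α₁ = 1 / (1 + [H⁺]/K1 + K2/[H⁺]) = 1 / (1 + 10^-2.03 + 10^-0.97)
   = 1 / (1 + 0.0093325 + 0.10715) = 1/1.1165 = 0.8957
[HCO3⁻] = α₁ × DIC = 0.8957 × 2.18 = 1.95 mmol/kg

[HCO3⁻] = 1.95 mmol/kg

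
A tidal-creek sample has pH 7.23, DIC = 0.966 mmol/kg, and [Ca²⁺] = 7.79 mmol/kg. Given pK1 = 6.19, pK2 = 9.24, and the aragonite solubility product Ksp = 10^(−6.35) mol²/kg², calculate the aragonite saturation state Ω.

α₂ = 1 / (1 + [H⁺]/K2 + [H⁺]²/(K1K2)) = 1 / (1 + 10^+2.01 + 10^+0.97)
   = 1 / (1 + 102.33 + 9.3325) = 1/112.66 = 0.008876
[CO3²⁻] = α₂ × DIC = 0.008876 × 0.966 = 0.008574 mmol/kg = 8.574 μmol/kg
Ksp = 10^(−6.35) = 4.467×10^-7
Ω = [Ca²⁺][CO3²⁻]/Ksp = (7.79×10^-3)(8.574×10^-6) / 4.467×10^-7 = 0.150

Ω = 0.150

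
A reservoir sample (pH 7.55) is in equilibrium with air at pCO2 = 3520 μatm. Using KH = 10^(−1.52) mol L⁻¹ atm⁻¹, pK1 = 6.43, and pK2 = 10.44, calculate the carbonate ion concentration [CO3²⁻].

[CO2*] = KH · pCO2 = 10^(−1.52) × 3520×10^-6 = 1.063×10^-4 mol/L
α₀ = 1/(1 + K1/[H⁺] + K1K2/[H⁺]²) = 1/(1 + 10^+1.12 + 10^-1.77) = 0.07042
DIC = [CO2*]/α₀ = 1.063×10^-4 / 0.07042 = 1.509 mmol/L
[CO3²⁻] = α₂·DIC; α₂ = 0.001196, so [CO3²⁻] = 0.001196 × 1.509 = 0.00181 mmol/L = 1.81 μmol/L

[CO3²⁻] = 1.81 μmol/L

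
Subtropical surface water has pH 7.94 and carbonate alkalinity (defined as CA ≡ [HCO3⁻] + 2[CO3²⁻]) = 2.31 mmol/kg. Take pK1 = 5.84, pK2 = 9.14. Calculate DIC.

CA = [HCO3⁻] + 2[CO3²⁻] = (α₁ + 2α₂)·DIC
At pH 7.94: [H⁺]/K1 = 10^-2.10 = 0.0079433, K2/[H⁺] = 10^-1.20 = 0.063096
α₁ = 1/(1 + 0.0079433 + 0.063096) = 1/1.0710 = 0.9337; α₂ = α₁·K2/[H⁺] = 0.05891
α₁ + 2α₂ = 1.0515
DIC = CA / (α₁ + 2α₂) = 2.31 / 1.0515 = 2.20 mmol/kg

DIC = 2.20 mmol/kg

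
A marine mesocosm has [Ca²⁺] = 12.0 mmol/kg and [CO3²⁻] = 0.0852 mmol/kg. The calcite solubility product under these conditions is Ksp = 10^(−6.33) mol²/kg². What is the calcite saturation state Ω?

Ω = 2.19

Ksp = 10^(−6.33) = 4.677×10^-7
Ω = [Ca²⁺][CO3²⁻]/Ksp = (12.0×10^-3)(0.0852×10^-3) / 4.677×10^-7 = 2.19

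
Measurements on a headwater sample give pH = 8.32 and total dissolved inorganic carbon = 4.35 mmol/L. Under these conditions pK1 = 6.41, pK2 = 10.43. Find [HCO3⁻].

[HCO3⁻] = 4.26 mmol/L

α₁ = 1 / (1 + [H⁺]/K1 + K2/[H⁺]) = 1 / (1 + 10^-1.91 + 10^-2.11)
   = 1 / (1 + 0.012303 + 0.0077625) = 1/1.0201 = 0.9803
[HCO3⁻] = α₁ × DIC = 0.9803 × 4.35 = 4.26 mmol/L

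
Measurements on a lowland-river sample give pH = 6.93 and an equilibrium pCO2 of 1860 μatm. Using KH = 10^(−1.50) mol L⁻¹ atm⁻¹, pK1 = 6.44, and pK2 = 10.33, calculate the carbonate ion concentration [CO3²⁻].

[CO3²⁻] = 0.0724 μmol/L

[CO2*] = KH · pCO2 = 10^(−1.50) × 1860×10^-6 = 5.882×10^-5 mol/L
α₀ = 1/(1 + K1/[H⁺] + K1K2/[H⁺]²) = 1/(1 + 10^+0.49 + 10^-2.91) = 0.2444
DIC = [CO2*]/α₀ = 5.882×10^-5 / 0.2444 = 0.2407 mmol/L
[CO3²⁻] = α₂·DIC; α₂ = 0.0003007, so [CO3²⁻] = 0.0003007 × 0.2407 = 7.24×10^-5 mmol/L = 0.0724 μmol/L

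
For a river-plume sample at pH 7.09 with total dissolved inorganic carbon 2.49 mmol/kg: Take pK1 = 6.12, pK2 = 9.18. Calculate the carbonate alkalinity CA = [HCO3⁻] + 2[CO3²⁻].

CA = [HCO3⁻] + 2[CO3²⁻] = (α₁ + 2α₂)·DIC
At pH 7.09: [H⁺]/K1 = 10^-0.97 = 0.10715, K2/[H⁺] = 10^-2.09 = 0.0081283
α₁ = 1/(1 + 0.10715 + 0.0081283) = 1/1.1153 = 0.8966; α₂ = α₁·K2/[H⁺] = 0.007288
α₁ + 2α₂ = 0.9112
CA = 0.9112 × 2.49 = 2.27 mmol/kg

CA = 2.27 mmol/kg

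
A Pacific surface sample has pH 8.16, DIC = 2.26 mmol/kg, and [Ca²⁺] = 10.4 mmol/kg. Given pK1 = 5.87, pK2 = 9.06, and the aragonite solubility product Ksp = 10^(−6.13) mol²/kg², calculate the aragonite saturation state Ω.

Ω = 3.53

α₂ = 1 / (1 + [H⁺]/K2 + [H⁺]²/(K1K2)) = 1 / (1 + 10^+0.90 + 10^-1.39)
   = 1 / (1 + 7.9433 + 0.040738) = 1/8.9840 = 0.1113
[CO3²⁻] = α₂ × DIC = 0.1113 × 2.26 = 0.2516 mmol/kg
Ksp = 10^(−6.13) = 7.413×10^-7
Ω = [Ca²⁺][CO3²⁻]/Ksp = (10.4×10^-3)(2.516×10^-4) / 7.413×10^-7 = 3.53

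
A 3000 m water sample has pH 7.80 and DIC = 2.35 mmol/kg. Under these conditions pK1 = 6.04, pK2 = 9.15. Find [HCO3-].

α₁ = 1 / (1 + [H⁺]/K1 + K2/[H⁺]) = 1 / (1 + 10^-1.76 + 10^-1.35)
   = 1 / (1 + 0.017378 + 0.044668) = 1/1.0620 = 0.9416
[HCO3⁻] = α₁ × DIC = 0.9416 × 2.35 = 2.21 mmol/kg

[HCO3⁻] = 2.21 mmol/kg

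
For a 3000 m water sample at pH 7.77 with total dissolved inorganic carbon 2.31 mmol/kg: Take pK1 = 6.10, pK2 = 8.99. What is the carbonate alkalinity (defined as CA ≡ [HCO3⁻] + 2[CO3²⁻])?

CA = 2.39 mmol/kg

CA = [HCO3⁻] + 2[CO3²⁻] = (α₁ + 2α₂)·DIC
At pH 7.77: [H⁺]/K1 = 10^-1.67 = 0.021380, K2/[H⁺] = 10^-1.22 = 0.060256
α₁ = 1/(1 + 0.021380 + 0.060256) = 1/1.0816 = 0.9245; α₂ = α₁·K2/[H⁺] = 0.05571
α₁ + 2α₂ = 1.0359
CA = 1.0359 × 2.31 = 2.39 mmol/kg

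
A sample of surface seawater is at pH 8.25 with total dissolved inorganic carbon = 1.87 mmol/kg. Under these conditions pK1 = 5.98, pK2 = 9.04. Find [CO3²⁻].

α₂ = 1 / (1 + [H⁺]/K2 + [H⁺]²/(K1K2)) = 1 / (1 + 10^+0.79 + 10^-1.48)
   = 1 / (1 + 6.1660 + 0.033113) = 1/7.1991 = 0.1389
[CO3²⁻] = α₂ × DIC = 0.1389 × 1.87 = 0.260 mmol/kg

[CO3²⁻] = 0.260 mmol/kg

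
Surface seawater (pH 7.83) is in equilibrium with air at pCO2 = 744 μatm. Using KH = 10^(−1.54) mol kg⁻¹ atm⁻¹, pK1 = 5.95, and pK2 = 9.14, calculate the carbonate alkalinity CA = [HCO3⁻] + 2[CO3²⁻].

CA = 1.79 mmol/kg

[CO2*] = KH · pCO2 = 10^(−1.54) × 744×10^-6 = 2.146×10^-5 mol/kg
α₀ = 1/(1 + K1/[H⁺] + K1K2/[H⁺]²) = 1/(1 + 10^+1.88 + 10^+0.57) = 0.01241
DIC = [CO2*]/α₀ = 2.146×10^-5 / 0.01241 = 1.729 mmol/kg
CA = (α₁ + 2α₂)·DIC = (0.9415 + 2×0.04611) × 1.729 = 1.79 mmol/kg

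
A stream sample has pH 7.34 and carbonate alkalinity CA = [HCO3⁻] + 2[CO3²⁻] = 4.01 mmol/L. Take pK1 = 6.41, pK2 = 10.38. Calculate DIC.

CA = [HCO3⁻] + 2[CO3²⁻] = (α₁ + 2α₂)·DIC
At pH 7.34: [H⁺]/K1 = 10^-0.93 = 0.11749, K2/[H⁺] = 10^-3.04 = 0.00091201
α₁ = 1/(1 + 0.11749 + 0.00091201) = 1/1.1184 = 0.8941; α₂ = α₁·K2/[H⁺] = 0.0008155
α₁ + 2α₂ = 0.8958
DIC = CA / (α₁ + 2α₂) = 4.01 / 0.8958 = 4.48 mmol/L

DIC = 4.48 mmol/L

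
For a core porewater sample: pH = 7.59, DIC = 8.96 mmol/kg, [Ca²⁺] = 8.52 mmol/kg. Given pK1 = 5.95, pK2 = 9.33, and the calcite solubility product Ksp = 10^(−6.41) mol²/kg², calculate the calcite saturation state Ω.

α₂ = 1 / (1 + [H⁺]/K2 + [H⁺]²/(K1K2)) = 1 / (1 + 10^+1.74 + 10^+0.10)
   = 1 / (1 + 54.954 + 1.2589) = 1/57.213 = 0.01748
[CO3²⁻] = α₂ × DIC = 0.01748 × 8.96 = 0.1566 mmol/kg
Ksp = 10^(−6.41) = 3.890×10^-7
Ω = [Ca²⁺][CO3²⁻]/Ksp = (8.52×10^-3)(1.566×10^-4) / 3.890×10^-7 = 3.43

Ω = 3.43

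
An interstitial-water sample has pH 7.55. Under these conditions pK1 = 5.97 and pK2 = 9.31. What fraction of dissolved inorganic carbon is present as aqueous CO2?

α₀ = 0.0252

α₀ = 1 / (1 + K1/[H⁺] + K1K2/[H⁺]²) = 1 / (1 + 10^+1.58 + 10^-0.18)
   = 1 / (1 + 38.019 + 0.66069) = 1/39.680 = 0.02520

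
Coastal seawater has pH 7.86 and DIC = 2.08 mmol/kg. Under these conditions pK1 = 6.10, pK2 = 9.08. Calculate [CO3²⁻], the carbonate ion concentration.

α₂ = 1 / (1 + [H⁺]/K2 + [H⁺]²/(K1K2)) = 1 / (1 + 10^+1.22 + 10^-0.54)
   = 1 / (1 + 16.596 + 0.28840) = 1/17.884 = 0.05592
[CO3²⁻] = α₂ × DIC = 0.05592 × 2.08 = 0.116 mmol/kg

[CO3²⁻] = 0.116 mmol/kg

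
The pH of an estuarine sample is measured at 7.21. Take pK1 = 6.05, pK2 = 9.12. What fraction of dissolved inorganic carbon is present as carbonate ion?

α₂ = 0.0114

α₂ = 1 / (1 + [H⁺]/K2 + [H⁺]²/(K1K2)) = 1 / (1 + 10^+1.91 + 10^+0.75)
   = 1 / (1 + 81.283 + 5.6234) = 1/87.906 = 0.01138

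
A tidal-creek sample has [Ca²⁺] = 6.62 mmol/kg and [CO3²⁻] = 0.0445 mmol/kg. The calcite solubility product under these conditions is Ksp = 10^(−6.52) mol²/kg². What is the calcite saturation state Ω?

Ksp = 10^(−6.52) = 3.020×10^-7
Ω = [Ca²⁺][CO3²⁻]/Ksp = (6.62×10^-3)(0.0445×10^-3) / 3.020×10^-7 = 0.975

Ω = 0.975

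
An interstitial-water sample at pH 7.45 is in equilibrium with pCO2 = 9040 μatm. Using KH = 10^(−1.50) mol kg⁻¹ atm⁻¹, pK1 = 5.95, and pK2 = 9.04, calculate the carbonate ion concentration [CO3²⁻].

[CO2*] = KH · pCO2 = 10^(−1.50) × 9040×10^-6 = 2.859×10^-4 mol/kg
α₀ = 1/(1 + K1/[H⁺] + K1K2/[H⁺]²) = 1/(1 + 10^+1.50 + 10^-0.09) = 0.02991
DIC = [CO2*]/α₀ = 2.859×10^-4 / 0.02991 = 9.558 mmol/kg
[CO3²⁻] = α₂·DIC; α₂ = 0.02431, so [CO3²⁻] = 0.02431 × 9.558 = 0.232 mmol/kg

[CO3²⁻] = 0.232 mmol/kg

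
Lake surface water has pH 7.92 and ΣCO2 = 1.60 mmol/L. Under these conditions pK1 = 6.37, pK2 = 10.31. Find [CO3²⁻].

[CO3²⁻] = 6.31 μmol/L

α₂ = 1 / (1 + [H⁺]/K2 + [H⁺]²/(K1K2)) = 1 / (1 + 10^+2.39 + 10^+0.84)
   = 1 / (1 + 245.47 + 6.9183) = 1/253.39 = 0.003946
[CO3²⁻] = α₂ × DIC = 0.003946 × 1.60 = 0.00631 mmol/L = 6.31 μmol/L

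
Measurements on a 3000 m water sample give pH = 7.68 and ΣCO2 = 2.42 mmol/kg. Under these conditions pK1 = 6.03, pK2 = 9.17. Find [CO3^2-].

α₂ = 1 / (1 + [H⁺]/K2 + [H⁺]²/(K1K2)) = 1 / (1 + 10^+1.49 + 10^-0.16)
   = 1 / (1 + 30.903 + 0.69183) = 1/32.595 = 0.03068
[CO3²⁻] = α₂ × DIC = 0.03068 × 2.42 = 0.0742 mmol/kg

[CO3²⁻] = 0.0742 mmol/kg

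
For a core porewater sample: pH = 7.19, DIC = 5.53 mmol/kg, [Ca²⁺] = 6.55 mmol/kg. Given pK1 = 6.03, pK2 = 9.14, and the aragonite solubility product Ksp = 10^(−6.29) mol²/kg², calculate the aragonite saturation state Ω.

Ω = 0.733

α₂ = 1 / (1 + [H⁺]/K2 + [H⁺]²/(K1K2)) = 1 / (1 + 10^+1.95 + 10^+0.79)
   = 1 / (1 + 89.125 + 6.1660) = 1/96.291 = 0.01039
[CO3²⁻] = α₂ × DIC = 0.01039 × 5.53 = 0.05743 mmol/kg
Ksp = 10^(−6.29) = 5.129×10^-7
Ω = [Ca²⁺][CO3²⁻]/Ksp = (6.55×10^-3)(5.743×10^-5) / 5.129×10^-7 = 0.733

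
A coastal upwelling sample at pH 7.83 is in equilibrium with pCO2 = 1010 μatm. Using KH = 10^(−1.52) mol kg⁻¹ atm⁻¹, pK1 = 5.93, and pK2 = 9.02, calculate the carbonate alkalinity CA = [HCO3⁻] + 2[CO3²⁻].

CA = 2.74 mmol/kg

[CO2*] = KH · pCO2 = 10^(−1.52) × 1010×10^-6 = 3.050×10^-5 mol/kg
α₀ = 1/(1 + K1/[H⁺] + K1K2/[H⁺]²) = 1/(1 + 10^+1.90 + 10^+0.71) = 0.01169
DIC = [CO2*]/α₀ = 3.050×10^-5 / 0.01169 = 2.610 mmol/kg
CA = (α₁ + 2α₂)·DIC = (0.9284 + 2×0.05994) × 2.610 = 2.74 mmol/kg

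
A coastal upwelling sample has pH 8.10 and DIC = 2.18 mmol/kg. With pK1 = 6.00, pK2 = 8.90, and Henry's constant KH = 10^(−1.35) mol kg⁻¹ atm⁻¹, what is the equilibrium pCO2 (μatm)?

pCO2 = 332 μatm

α₀ = 1 / (1 + K1/[H⁺] + K1K2/[H⁺]²) = 1 / (1 + 10^+2.10 + 10^+1.30)
   = 1 / (1 + 125.89 + 19.953) = 1/146.85 = 0.006810
[CO2*] = α₀ × DIC = 0.006810 × 2.18 = 0.01485 mmol/kg = 14.85 μmol/kg
pCO2 = [CO2*]/KH = 1.485×10^-5 / 4.467×10^-2 = 332 μatm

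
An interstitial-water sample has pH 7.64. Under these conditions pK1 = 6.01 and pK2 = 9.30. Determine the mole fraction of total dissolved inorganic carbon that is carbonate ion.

α₂ = 1 / (1 + [H⁺]/K2 + [H⁺]²/(K1K2)) = 1 / (1 + 10^+1.66 + 10^+0.03)
   = 1 / (1 + 45.709 + 1.0715) = 1/47.780 = 0.02093

α₂ = 0.0209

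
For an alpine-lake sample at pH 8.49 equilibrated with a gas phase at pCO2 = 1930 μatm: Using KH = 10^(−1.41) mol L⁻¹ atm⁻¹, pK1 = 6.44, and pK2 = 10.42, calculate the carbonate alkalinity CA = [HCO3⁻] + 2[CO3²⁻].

[CO2*] = KH · pCO2 = 10^(−1.41) × 1930×10^-6 = 7.509×10^-5 mol/L
α₀ = 1/(1 + K1/[H⁺] + K1K2/[H⁺]²) = 1/(1 + 10^+2.05 + 10^+0.12) = 0.008732
DIC = [CO2*]/α₀ = 7.509×10^-5 / 0.008732 = 8.599 mmol/L
CA = (α₁ + 2α₂)·DIC = (0.9798 + 2×0.01151) × 8.599 = 8.62 mmol/L

CA = 8.62 mmol/L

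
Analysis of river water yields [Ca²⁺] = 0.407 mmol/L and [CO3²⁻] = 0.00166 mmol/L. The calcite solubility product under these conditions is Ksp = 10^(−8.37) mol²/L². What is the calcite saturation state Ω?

Ksp = 10^(−8.37) = 4.266×10^-9
Ω = [Ca²⁺][CO3²⁻]/Ksp = (0.407×10^-3)(0.00166×10^-3) / 4.266×10^-9 = 0.158

Ω = 0.158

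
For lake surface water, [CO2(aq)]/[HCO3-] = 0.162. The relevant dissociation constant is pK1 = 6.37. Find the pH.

pH = 7.16

From K1 = [H⁺][HCO3-]/[CO2(aq)]:  pH = pK1 − log₁₀([CO2(aq)]/[HCO3-])
log₁₀(0.162) = -0.790
pH = 6.37 − (-0.790) = 7.16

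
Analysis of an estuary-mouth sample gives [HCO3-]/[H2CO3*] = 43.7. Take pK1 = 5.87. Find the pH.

From K1 = [H⁺][HCO3-]/[H2CO3*]:  pH = pK1 + log₁₀([HCO3-]/[H2CO3*])
log₁₀(43.7) = +1.640
pH = 5.87 + (+1.640) = 7.51

pH = 7.51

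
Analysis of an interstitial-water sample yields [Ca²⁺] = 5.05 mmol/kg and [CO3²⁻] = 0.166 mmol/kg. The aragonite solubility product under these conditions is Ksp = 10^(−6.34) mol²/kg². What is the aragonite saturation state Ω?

Ksp = 10^(−6.34) = 4.571×10^-7
Ω = [Ca²⁺][CO3²⁻]/Ksp = (5.05×10^-3)(0.166×10^-3) / 4.571×10^-7 = 1.83

Ω = 1.83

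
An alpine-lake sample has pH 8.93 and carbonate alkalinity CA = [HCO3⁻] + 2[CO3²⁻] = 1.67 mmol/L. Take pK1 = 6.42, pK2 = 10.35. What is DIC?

CA = [HCO3⁻] + 2[CO3²⁻] = (α₁ + 2α₂)·DIC
At pH 8.93: [H⁺]/K1 = 10^-2.51 = 0.0030903, K2/[H⁺] = 10^-1.42 = 0.038019
α₁ = 1/(1 + 0.0030903 + 0.038019) = 1/1.0411 = 0.9605; α₂ = α₁·K2/[H⁺] = 0.03652
α₁ + 2α₂ = 1.0335
DIC = CA / (α₁ + 2α₂) = 1.67 / 1.0335 = 1.62 mmol/L

DIC = 1.62 mmol/L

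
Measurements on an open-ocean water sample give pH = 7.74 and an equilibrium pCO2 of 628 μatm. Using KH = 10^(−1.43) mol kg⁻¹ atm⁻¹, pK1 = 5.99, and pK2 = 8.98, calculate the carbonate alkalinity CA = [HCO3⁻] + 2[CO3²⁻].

CA = 1.46 mmol/kg

[CO2*] = KH · pCO2 = 10^(−1.43) × 628×10^-6 = 2.333×10^-5 mol/kg
α₀ = 1/(1 + K1/[H⁺] + K1K2/[H⁺]²) = 1/(1 + 10^+1.75 + 10^+0.51) = 0.01654
DIC = [CO2*]/α₀ = 2.333×10^-5 / 0.01654 = 1.411 mmol/kg
CA = (α₁ + 2α₂)·DIC = (0.9299 + 2×0.05351) × 1.411 = 1.46 mmol/kg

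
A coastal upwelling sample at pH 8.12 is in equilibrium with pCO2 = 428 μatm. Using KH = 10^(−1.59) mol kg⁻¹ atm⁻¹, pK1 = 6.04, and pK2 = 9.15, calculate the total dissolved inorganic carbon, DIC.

[CO2*] = KH · pCO2 = 10^(−1.59) × 428×10^-6 = 1.100×10^-5 mol/kg
α₀ = 1/(1 + K1/[H⁺] + K1K2/[H⁺]²) = 1/(1 + 10^+2.08 + 10^+1.05) = 0.007550
DIC = [CO2*]/α₀ = 1.100×10^-5 / 0.007550 = 1.46 mmol/kg

DIC = 1.46 mmol/kg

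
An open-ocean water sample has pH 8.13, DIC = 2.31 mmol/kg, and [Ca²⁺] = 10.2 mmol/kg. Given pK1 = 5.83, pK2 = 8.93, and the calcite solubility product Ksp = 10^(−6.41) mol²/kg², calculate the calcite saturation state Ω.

Ω = 8.25

α₂ = 1 / (1 + [H⁺]/K2 + [H⁺]²/(K1K2)) = 1 / (1 + 10^+0.80 + 10^-1.50)
   = 1 / (1 + 6.3096 + 0.031623) = 1/7.3412 = 0.1362
[CO3²⁻] = α₂ × DIC = 0.1362 × 2.31 = 0.3147 mmol/kg
Ksp = 10^(−6.41) = 3.890×10^-7
Ω = [Ca²⁺][CO3²⁻]/Ksp = (10.2×10^-3)(3.147×10^-4) / 3.890×10^-7 = 8.25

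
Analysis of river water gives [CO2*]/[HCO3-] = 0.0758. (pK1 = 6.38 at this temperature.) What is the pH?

From K1 = [H⁺][HCO3-]/[CO2*]:  pH = pK1 − log₁₀([CO2*]/[HCO3-])
log₁₀(0.0758) = -1.120
pH = 6.38 − (-1.120) = 7.50

pH = 7.50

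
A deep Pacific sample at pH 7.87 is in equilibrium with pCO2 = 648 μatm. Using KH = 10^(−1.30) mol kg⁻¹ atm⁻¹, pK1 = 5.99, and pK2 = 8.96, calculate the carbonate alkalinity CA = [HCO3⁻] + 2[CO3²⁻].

CA = 2.86 mmol/kg

[CO2*] = KH · pCO2 = 10^(−1.30) × 648×10^-6 = 3.248×10^-5 mol/kg
α₀ = 1/(1 + K1/[H⁺] + K1K2/[H⁺]²) = 1/(1 + 10^+1.88 + 10^+0.79) = 0.01204
DIC = [CO2*]/α₀ = 3.248×10^-5 / 0.01204 = 2.696 mmol/kg
CA = (α₁ + 2α₂)·DIC = (0.9137 + 2×0.07427) × 2.696 = 2.86 mmol/kg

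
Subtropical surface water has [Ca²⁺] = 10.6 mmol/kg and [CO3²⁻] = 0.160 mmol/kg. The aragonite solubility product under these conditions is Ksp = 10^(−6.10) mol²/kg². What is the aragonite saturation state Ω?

Ksp = 10^(−6.10) = 7.943×10^-7
Ω = [Ca²⁺][CO3²⁻]/Ksp = (10.6×10^-3)(0.160×10^-3) / 7.943×10^-7 = 2.14

Ω = 2.14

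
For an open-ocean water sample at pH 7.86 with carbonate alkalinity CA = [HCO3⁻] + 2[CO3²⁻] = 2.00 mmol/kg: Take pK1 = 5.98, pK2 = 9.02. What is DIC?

DIC = 1.90 mmol/kg

CA = [HCO3⁻] + 2[CO3²⁻] = (α₁ + 2α₂)·DIC
At pH 7.86: [H⁺]/K1 = 10^-1.88 = 0.013183, K2/[H⁺] = 10^-1.16 = 0.069183
α₁ = 1/(1 + 0.013183 + 0.069183) = 1/1.0824 = 0.9239; α₂ = α₁·K2/[H⁺] = 0.06392
α₁ + 2α₂ = 1.0517
DIC = CA / (α₁ + 2α₂) = 2.00 / 1.0517 = 1.90 mmol/kg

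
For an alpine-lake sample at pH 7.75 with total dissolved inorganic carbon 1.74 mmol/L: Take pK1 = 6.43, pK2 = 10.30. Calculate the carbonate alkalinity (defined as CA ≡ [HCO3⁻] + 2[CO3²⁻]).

CA = 1.67 mmol/L

CA = [HCO3⁻] + 2[CO3²⁻] = (α₁ + 2α₂)·DIC
At pH 7.75: [H⁺]/K1 = 10^-1.32 = 0.047863, K2/[H⁺] = 10^-2.55 = 0.0028184
α₁ = 1/(1 + 0.047863 + 0.0028184) = 1/1.0507 = 0.9518; α₂ = α₁·K2/[H⁺] = 0.002682
α₁ + 2α₂ = 0.9571
CA = 0.9571 × 1.74 = 1.67 mmol/L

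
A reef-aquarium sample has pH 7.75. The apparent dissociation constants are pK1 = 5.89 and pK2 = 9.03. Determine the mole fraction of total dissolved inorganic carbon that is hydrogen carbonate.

α₁ = 0.938

α₁ = 1 / (1 + [H⁺]/K1 + K2/[H⁺]) = 1 / (1 + 10^-1.86 + 10^-1.28)
   = 1 / (1 + 0.013804 + 0.052481) = 1/1.0663 = 0.9378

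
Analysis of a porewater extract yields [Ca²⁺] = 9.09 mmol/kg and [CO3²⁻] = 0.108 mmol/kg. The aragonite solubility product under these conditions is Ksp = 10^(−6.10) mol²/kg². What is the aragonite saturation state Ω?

Ksp = 10^(−6.10) = 7.943×10^-7
Ω = [Ca²⁺][CO3²⁻]/Ksp = (9.09×10^-3)(0.108×10^-3) / 7.943×10^-7 = 1.24

Ω = 1.24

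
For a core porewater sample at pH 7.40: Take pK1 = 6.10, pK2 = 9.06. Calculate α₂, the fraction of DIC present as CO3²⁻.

α₂ = 0.0204

α₂ = 1 / (1 + [H⁺]/K2 + [H⁺]²/(K1K2)) = 1 / (1 + 10^+1.66 + 10^+0.36)
   = 1 / (1 + 45.709 + 2.2909) = 1/49.000 = 0.02041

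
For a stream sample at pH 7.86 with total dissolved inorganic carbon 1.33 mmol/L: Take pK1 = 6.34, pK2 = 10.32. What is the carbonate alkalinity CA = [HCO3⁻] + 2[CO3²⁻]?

CA = [HCO3⁻] + 2[CO3²⁻] = (α₁ + 2α₂)·DIC
At pH 7.86: [H⁺]/K1 = 10^-1.52 = 0.030200, K2/[H⁺] = 10^-2.46 = 0.0034674
α₁ = 1/(1 + 0.030200 + 0.0034674) = 1/1.0337 = 0.9674; α₂ = α₁·K2/[H⁺] = 0.003354
α₁ + 2α₂ = 0.9741
CA = 0.9741 × 1.33 = 1.30 mmol/L

CA = 1.30 mmol/L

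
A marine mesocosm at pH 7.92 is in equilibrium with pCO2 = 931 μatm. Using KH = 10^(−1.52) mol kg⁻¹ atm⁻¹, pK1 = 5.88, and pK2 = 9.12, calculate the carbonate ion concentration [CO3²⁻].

[CO2*] = KH · pCO2 = 10^(−1.52) × 931×10^-6 = 2.812×10^-5 mol/kg
α₀ = 1/(1 + K1/[H⁺] + K1K2/[H⁺]²) = 1/(1 + 10^+2.04 + 10^+0.84) = 0.008506
DIC = [CO2*]/α₀ = 2.812×10^-5 / 0.008506 = 3.305 mmol/kg
[CO3²⁻] = α₂·DIC; α₂ = 0.05885, so [CO3²⁻] = 0.05885 × 3.305 = 0.195 mmol/kg

[CO3²⁻] = 0.195 mmol/kg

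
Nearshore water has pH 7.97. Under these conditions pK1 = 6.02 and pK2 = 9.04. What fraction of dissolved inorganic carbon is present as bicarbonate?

α₁ = 1 / (1 + [H⁺]/K1 + K2/[H⁺]) = 1 / (1 + 10^-1.95 + 10^-1.07)
   = 1 / (1 + 0.011220 + 0.085114) = 1/1.0963 = 0.9121

α₁ = 0.912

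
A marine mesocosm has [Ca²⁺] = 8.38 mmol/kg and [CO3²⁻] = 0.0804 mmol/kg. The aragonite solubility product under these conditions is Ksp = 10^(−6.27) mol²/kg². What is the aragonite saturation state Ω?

Ksp = 10^(−6.27) = 5.370×10^-7
Ω = [Ca²⁺][CO3²⁻]/Ksp = (8.38×10^-3)(0.0804×10^-3) / 5.370×10^-7 = 1.25

Ω = 1.25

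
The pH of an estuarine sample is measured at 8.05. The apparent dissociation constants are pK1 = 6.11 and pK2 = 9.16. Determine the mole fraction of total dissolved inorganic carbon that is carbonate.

α₂ = 1 / (1 + [H⁺]/K2 + [H⁺]²/(K1K2)) = 1 / (1 + 10^+1.11 + 10^-0.83)
   = 1 / (1 + 12.882 + 0.14791) = 1/14.030 = 0.07127

α₂ = 0.0713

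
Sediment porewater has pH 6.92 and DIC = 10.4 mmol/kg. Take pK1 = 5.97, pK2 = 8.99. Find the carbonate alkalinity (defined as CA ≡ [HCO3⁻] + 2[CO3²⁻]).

CA = [HCO3⁻] + 2[CO3²⁻] = (α₁ + 2α₂)·DIC
At pH 6.92: [H⁺]/K1 = 10^-0.95 = 0.11220, K2/[H⁺] = 10^-2.07 = 0.0085114
α₁ = 1/(1 + 0.11220 + 0.0085114) = 1/1.1207 = 0.8923; α₂ = α₁·K2/[H⁺] = 0.007595
α₁ + 2α₂ = 0.9075
CA = 0.9075 × 10.4 = 9.44 mmol/kg

CA = 9.44 mmol/kg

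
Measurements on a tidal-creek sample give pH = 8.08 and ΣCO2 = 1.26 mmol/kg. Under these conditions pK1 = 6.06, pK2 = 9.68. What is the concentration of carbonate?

[CO3²⁻] = 0.0306 mmol/kg

α₂ = 1 / (1 + [H⁺]/K2 + [H⁺]²/(K1K2)) = 1 / (1 + 10^+1.60 + 10^-0.42)
   = 1 / (1 + 39.811 + 0.38019) = 1/41.191 = 0.02428
[CO3²⁻] = α₂ × DIC = 0.02428 × 1.26 = 0.0306 mmol/kg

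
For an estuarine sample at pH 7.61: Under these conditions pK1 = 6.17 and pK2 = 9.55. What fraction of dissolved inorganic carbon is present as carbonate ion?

α₂ = 1 / (1 + [H⁺]/K2 + [H⁺]²/(K1K2)) = 1 / (1 + 10^+1.94 + 10^+0.50)
   = 1 / (1 + 87.096 + 3.1623) = 1/91.259 = 0.01096

α₂ = 0.0110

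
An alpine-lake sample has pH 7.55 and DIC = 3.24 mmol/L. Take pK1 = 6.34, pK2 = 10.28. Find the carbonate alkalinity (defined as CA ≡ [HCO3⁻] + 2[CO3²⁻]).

CA = 3.06 mmol/L

CA = [HCO3⁻] + 2[CO3²⁻] = (α₁ + 2α₂)·DIC
At pH 7.55: [H⁺]/K1 = 10^-1.21 = 0.061660, K2/[H⁺] = 10^-2.73 = 0.0018621
α₁ = 1/(1 + 0.061660 + 0.0018621) = 1/1.0635 = 0.9403; α₂ = α₁·K2/[H⁺] = 0.001751
α₁ + 2α₂ = 0.9438
CA = 0.9438 × 3.24 = 3.06 mmol/L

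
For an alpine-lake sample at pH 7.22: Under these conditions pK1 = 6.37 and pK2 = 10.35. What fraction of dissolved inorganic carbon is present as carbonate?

α₂ = 1 / (1 + [H⁺]/K2 + [H⁺]²/(K1K2)) = 1 / (1 + 10^+3.13 + 10^+2.28)
   = 1 / (1 + 1349.0 + 190.55) = 1/1540.5 = 0.0006491

α₂ = 0.000649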